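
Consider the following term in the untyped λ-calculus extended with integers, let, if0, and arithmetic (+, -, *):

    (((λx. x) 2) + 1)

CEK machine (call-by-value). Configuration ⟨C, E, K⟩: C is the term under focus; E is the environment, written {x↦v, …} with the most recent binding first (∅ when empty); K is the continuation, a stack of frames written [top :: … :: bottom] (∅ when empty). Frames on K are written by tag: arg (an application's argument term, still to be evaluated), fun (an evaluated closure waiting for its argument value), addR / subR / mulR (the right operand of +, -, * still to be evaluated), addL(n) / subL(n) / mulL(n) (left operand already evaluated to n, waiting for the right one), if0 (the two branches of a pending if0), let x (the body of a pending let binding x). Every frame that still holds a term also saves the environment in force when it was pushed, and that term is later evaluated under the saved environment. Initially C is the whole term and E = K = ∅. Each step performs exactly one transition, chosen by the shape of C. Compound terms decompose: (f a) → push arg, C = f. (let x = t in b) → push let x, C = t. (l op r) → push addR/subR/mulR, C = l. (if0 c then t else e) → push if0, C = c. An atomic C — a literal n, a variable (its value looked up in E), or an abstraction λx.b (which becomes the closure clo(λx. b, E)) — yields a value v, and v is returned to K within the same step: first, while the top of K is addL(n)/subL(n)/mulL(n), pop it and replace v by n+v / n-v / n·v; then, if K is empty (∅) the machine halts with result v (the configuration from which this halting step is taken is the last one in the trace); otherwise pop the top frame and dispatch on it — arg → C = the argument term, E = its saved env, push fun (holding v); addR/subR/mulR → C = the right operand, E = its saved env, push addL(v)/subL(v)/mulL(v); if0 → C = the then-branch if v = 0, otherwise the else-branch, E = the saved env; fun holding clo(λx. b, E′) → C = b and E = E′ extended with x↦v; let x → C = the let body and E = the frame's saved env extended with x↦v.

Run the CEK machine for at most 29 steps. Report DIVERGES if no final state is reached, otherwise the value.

Answer: 3

Derivation:
0. <C=(((λx. x) 2) + 1), E=∅, K=∅>
1. <C=((λx. x) 2), E=∅, K=[addR]>
2. <C=(λx. x), E=∅, K=[arg :: addR]>
3. <C=2, E=∅, K=[fun :: addR]>
4. <C=x, E={x↦2}, K=[addR]>
5. <C=1, E=∅, K=[addL(2)]>
→ final value 3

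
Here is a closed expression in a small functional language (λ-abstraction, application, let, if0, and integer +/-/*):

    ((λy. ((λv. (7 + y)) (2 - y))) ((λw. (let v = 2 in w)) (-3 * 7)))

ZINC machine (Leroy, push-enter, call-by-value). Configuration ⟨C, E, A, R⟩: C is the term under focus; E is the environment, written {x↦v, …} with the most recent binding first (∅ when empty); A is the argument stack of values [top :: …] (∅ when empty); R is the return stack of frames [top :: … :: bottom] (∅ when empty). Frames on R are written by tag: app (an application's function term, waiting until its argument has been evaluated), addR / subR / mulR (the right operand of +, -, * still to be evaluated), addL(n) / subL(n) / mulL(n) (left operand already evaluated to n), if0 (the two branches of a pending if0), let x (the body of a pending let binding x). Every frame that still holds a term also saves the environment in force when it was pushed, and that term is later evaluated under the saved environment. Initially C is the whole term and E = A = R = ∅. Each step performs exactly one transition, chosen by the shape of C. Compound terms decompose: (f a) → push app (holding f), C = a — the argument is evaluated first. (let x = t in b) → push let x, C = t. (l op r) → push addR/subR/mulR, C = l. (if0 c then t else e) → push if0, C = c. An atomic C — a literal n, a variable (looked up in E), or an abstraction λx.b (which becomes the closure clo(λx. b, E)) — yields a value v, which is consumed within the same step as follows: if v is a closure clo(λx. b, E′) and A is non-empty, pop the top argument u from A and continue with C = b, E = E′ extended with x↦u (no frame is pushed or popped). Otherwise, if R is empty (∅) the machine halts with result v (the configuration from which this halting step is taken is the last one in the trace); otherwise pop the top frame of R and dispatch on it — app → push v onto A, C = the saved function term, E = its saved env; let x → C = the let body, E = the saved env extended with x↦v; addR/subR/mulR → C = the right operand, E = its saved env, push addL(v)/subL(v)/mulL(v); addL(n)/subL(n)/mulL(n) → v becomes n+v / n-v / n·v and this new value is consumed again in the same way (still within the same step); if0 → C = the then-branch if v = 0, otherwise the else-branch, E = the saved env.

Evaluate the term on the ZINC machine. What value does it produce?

Answer: -14

Machine steps:
step 0: <C=((λy. ((λv. (7 + y)) (2 - y))) ((λw. (let v = 2 in w)) (-3 * 7))), E=∅, A=∅, R=∅>
step 1: <C=((λw. (let v = 2 in w)) (-3 * 7)), E=∅, A=∅, R=[app]>
step 2: <C=(-3 * 7), E=∅, A=∅, R=[app :: app]>
step 3: <C=-3, E=∅, A=∅, R=[mulR :: app :: app]>
step 4: <C=7, E=∅, A=∅, R=[mulL(-3) :: app :: app]>
step 5: <C=(λw. (let v = 2 in w)), E=∅, A=[-21], R=[app]>
step 6: <C=(let v = 2 in w), E={w↦-21}, A=∅, R=[app]>
step 7: <C=2, E={w↦-21}, A=∅, R=[let v :: app]>
step 8: <C=w, E={v↦2, w↦-21}, A=∅, R=[app]>
step 9: <C=(λy. ((λv. (7 + y)) (2 - y))), E=∅, A=[-21], R=∅>
step 10: <C=((λv. (7 + y)) (2 - y)), E={y↦-21}, A=∅, R=∅>
step 11: <C=(2 - y), E={y↦-21}, A=∅, R=[app]>
step 12: <C=2, E={y↦-21}, A=∅, R=[subR :: app]>
step 13: <C=y, E={y↦-21}, A=∅, R=[subL(2) :: app]>
step 14: <C=(λv. (7 + y)), E={y↦-21}, A=[23], R=∅>
step 15: <C=(7 + y), E={v↦23, y↦-21}, A=∅, R=∅>
step 16: <C=7, E={v↦23, y↦-21}, A=∅, R=[addR]>
step 17: <C=y, E={v↦23, y↦-21}, A=∅, R=[addL(7)]>
→ final value -14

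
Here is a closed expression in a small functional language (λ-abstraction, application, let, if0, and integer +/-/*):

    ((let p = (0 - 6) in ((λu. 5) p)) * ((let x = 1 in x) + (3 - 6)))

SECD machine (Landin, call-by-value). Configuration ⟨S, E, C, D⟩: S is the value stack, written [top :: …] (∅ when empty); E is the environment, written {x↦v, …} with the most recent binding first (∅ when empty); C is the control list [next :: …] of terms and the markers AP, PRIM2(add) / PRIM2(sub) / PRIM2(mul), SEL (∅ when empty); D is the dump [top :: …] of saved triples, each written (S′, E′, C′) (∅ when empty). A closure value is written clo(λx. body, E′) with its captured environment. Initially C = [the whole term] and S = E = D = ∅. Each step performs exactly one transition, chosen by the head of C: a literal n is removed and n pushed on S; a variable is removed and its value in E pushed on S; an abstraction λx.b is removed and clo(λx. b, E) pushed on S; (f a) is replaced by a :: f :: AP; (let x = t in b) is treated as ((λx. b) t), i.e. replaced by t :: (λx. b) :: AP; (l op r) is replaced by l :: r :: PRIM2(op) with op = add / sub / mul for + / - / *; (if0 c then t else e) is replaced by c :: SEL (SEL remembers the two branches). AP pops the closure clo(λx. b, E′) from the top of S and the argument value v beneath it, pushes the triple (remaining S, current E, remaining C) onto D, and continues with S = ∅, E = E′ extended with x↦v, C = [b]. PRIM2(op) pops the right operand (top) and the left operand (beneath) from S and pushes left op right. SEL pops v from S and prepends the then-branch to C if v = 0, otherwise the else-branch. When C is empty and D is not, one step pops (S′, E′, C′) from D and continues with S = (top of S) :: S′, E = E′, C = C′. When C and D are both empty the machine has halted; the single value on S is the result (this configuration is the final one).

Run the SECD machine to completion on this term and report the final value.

step 0: ⟨S=∅; E=∅; C=[((let p = (0 - 6) in ((λu. 5) p)) * ((let x = 1 in x) + (3 - 6)))]; D=∅⟩
step 1: ⟨S=∅; E=∅; C=[(let p = (0 - 6) in ((λu. 5) p)) :: ((let x = 1 in x) + (3 - 6)) :: PRIM2(mul)]; D=∅⟩
step 2: ⟨S=∅; E=∅; C=[(0 - 6) :: (λp. ((λu. 5) p)) :: AP :: ((let x = 1 in x) + (3 - 6)) :: PRIM2(mul)]; D=∅⟩
step 3: ⟨S=∅; E=∅; C=[0 :: 6 :: PRIM2(sub) :: (λp. ((λu. 5) p)) :: AP :: ((let x = 1 in x) + (3 - 6)) :: PRIM2(mul)]; D=∅⟩
step 4: ⟨S=[0]; E=∅; C=[6 :: PRIM2(sub) :: (λp. ((λu. 5) p)) :: AP :: ((let x = 1 in x) + (3 - 6)) :: PRIM2(mul)]; D=∅⟩
step 5: ⟨S=[6 :: 0]; E=∅; C=[PRIM2(sub) :: (λp. ((λu. 5) p)) :: AP :: ((let x = 1 in x) + (3 - 6)) :: PRIM2(mul)]; D=∅⟩
step 6: ⟨S=[-6]; E=∅; C=[(λp. ((λu. 5) p)) :: AP :: ((let x = 1 in x) + (3 - 6)) :: PRIM2(mul)]; D=∅⟩
step 7: ⟨S=[clo(λp. ((λu. 5) p), ∅) :: -6]; E=∅; C=[AP :: ((let x = 1 in x) + (3 - 6)) :: PRIM2(mul)]; D=∅⟩
step 8: ⟨S=∅; E={p↦-6}; C=[((λu. 5) p)]; D=[(∅, ∅, [((let x = 1 in x) + (3 - 6)) :: PRIM2(mul)])]⟩
step 9: ⟨S=∅; E={p↦-6}; C=[p :: (λu. 5) :: AP]; D=[(∅, ∅, [((let x = 1 in x) + (3 - 6)) :: PRIM2(mul)])]⟩
step 10: ⟨S=[-6]; E={p↦-6}; C=[(λu. 5) :: AP]; D=[(∅, ∅, [((let x = 1 in x) + (3 - 6)) :: PRIM2(mul)])]⟩
step 11: ⟨S=[clo(λu. 5, {p↦-6}) :: -6]; E={p↦-6}; C=[AP]; D=[(∅, ∅, [((let x = 1 in x) + (3 - 6)) :: PRIM2(mul)])]⟩
step 12: ⟨S=∅; E={u↦-6, p↦-6}; C=[5]; D=[(∅, {p↦-6}, ∅) :: (∅, ∅, [((let x = 1 in x) + (3 - 6)) :: PRIM2(mul)])]⟩
step 13: ⟨S=[5]; E={u↦-6, p↦-6}; C=∅; D=[(∅, {p↦-6}, ∅) :: (∅, ∅, [((let x = 1 in x) + (3 - 6)) :: PRIM2(mul)])]⟩
step 14: ⟨S=[5]; E={p↦-6}; C=∅; D=[(∅, ∅, [((let x = 1 in x) + (3 - 6)) :: PRIM2(mul)])]⟩
step 15: ⟨S=[5]; E=∅; C=[((let x = 1 in x) + (3 - 6)) :: PRIM2(mul)]; D=∅⟩
step 16: ⟨S=[5]; E=∅; C=[(let x = 1 in x) :: (3 - 6) :: PRIM2(add) :: PRIM2(mul)]; D=∅⟩
step 17: ⟨S=[5]; E=∅; C=[1 :: (λx. x) :: AP :: (3 - 6) :: PRIM2(add) :: PRIM2(mul)]; D=∅⟩
step 18: ⟨S=[1 :: 5]; E=∅; C=[(λx. x) :: AP :: (3 - 6) :: PRIM2(add) :: PRIM2(mul)]; D=∅⟩
step 19: ⟨S=[clo(λx. x, ∅) :: 1 :: 5]; E=∅; C=[AP :: (3 - 6) :: PRIM2(add) :: PRIM2(mul)]; D=∅⟩
step 20: ⟨S=∅; E={x↦1}; C=[x]; D=[([5], ∅, [(3 - 6) :: PRIM2(add) :: PRIM2(mul)])]⟩
step 21: ⟨S=[1]; E={x↦1}; C=∅; D=[([5], ∅, [(3 - 6) :: PRIM2(add) :: PRIM2(mul)])]⟩
step 22: ⟨S=[1 :: 5]; E=∅; C=[(3 - 6) :: PRIM2(add) :: PRIM2(mul)]; D=∅⟩
step 23: ⟨S=[1 :: 5]; E=∅; C=[3 :: 6 :: PRIM2(sub) :: PRIM2(add) :: PRIM2(mul)]; D=∅⟩
step 24: ⟨S=[3 :: 1 :: 5]; E=∅; C=[6 :: PRIM2(sub) :: PRIM2(add) :: PRIM2(mul)]; D=∅⟩
step 25: ⟨S=[6 :: 3 :: 1 :: 5]; E=∅; C=[PRIM2(sub) :: PRIM2(add) :: PRIM2(mul)]; D=∅⟩
step 26: ⟨S=[-3 :: 1 :: 5]; E=∅; C=[PRIM2(add) :: PRIM2(mul)]; D=∅⟩
step 27: ⟨S=[-2 :: 5]; E=∅; C=[PRIM2(mul)]; D=∅⟩
step 28: ⟨S=[-10]; E=∅; C=∅; D=∅⟩
→ final value -10

Answer: -10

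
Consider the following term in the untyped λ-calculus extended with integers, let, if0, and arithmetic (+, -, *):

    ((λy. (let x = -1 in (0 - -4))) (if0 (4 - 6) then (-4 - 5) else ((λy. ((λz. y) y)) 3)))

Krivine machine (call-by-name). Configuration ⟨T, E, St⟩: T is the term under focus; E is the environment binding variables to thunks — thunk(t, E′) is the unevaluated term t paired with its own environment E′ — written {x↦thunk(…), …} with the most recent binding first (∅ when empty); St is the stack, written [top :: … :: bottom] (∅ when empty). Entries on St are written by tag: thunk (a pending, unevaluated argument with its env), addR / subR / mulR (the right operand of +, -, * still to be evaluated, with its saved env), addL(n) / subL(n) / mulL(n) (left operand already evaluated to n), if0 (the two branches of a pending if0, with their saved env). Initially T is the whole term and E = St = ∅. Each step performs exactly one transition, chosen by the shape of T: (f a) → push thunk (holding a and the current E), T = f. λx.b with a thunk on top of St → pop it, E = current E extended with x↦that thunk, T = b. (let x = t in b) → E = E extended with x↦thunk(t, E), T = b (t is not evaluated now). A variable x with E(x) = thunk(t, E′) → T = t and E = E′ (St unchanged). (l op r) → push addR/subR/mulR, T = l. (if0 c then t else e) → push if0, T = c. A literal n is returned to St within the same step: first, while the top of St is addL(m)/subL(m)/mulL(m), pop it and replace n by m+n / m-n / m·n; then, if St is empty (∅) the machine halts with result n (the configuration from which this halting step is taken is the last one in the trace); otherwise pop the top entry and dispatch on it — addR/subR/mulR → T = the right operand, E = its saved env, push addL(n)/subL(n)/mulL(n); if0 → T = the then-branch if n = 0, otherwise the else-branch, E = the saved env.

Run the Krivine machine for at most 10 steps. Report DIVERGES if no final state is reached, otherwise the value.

[0] <T=((λy. (let x = -1 in (0 - -4))) (if0 (4 - 6) then (-4 - 5) else ((λy. ((λz. y) y)) 3))), E=∅, St=∅>
[1] <T=(λy. (let x = -1 in (0 - -4))), E=∅, St=[thunk]>
[2] <T=(let x = -1 in (0 - -4)), E={y↦thunk((if0 (4 - 6) then (-4 - 5) else ((λy. ((λz. y) y)) 3)), ∅)}, St=∅>
[3] <T=(0 - -4), E={x↦thunk(-1, {y↦thunk((if0 (4 - 6) then (-4 - 5) else ((λy. ((λz. y) y)) 3)), ∅)}), y↦thunk((if0 (4 - 6) then (-4 - 5) else ((λy. ((λz. y) y)) 3)), ∅)}, St=∅>
[4] <T=0, E={x↦thunk(-1, {y↦thunk((if0 (4 - 6) then (-4 - 5) else ((λy. ((λz. y) y)) 3)), ∅)}), y↦thunk((if0 (4 - 6) then (-4 - 5) else ((λy. ((λz. y) y)) 3)), ∅)}, St=[subR]>
[5] <T=-4, E={x↦thunk(-1, {y↦thunk((if0 (4 - 6) then (-4 - 5) else ((λy. ((λz. y) y)) 3)), ∅)}), y↦thunk((if0 (4 - 6) then (-4 - 5) else ((λy. ((λz. y) y)) 3)), ∅)}, St=[subL(0)]>
→ final value 4

Answer: 4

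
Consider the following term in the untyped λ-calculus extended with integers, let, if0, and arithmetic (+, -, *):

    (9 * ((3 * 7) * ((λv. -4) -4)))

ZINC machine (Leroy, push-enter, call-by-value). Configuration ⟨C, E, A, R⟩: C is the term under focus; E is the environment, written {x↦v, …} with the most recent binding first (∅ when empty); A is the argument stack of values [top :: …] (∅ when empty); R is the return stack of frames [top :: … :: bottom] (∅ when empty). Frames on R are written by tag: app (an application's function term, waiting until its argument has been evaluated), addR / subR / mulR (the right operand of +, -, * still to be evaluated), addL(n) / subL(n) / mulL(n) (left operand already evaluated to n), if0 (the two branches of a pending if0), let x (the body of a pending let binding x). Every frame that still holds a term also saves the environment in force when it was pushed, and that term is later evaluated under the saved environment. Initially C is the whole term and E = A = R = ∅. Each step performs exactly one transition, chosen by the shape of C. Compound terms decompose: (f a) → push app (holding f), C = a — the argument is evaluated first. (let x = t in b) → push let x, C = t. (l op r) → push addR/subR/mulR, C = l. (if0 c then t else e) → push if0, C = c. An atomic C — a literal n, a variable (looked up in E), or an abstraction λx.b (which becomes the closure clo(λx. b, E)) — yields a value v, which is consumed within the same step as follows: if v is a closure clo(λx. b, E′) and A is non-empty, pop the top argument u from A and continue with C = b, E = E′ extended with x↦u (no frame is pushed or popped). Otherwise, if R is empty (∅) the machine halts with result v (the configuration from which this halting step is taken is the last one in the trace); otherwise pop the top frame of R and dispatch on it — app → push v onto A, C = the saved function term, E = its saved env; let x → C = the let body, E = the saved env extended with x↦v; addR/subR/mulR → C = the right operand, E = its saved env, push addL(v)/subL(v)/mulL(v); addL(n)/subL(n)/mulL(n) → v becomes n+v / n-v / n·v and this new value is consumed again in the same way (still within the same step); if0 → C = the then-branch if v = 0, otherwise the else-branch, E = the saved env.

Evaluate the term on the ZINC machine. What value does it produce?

step 0: [C=(9 * ((3 * 7) * ((λv. -4) -4))) | E=∅ | A=∅ | R=∅]
step 1: [C=9 | E=∅ | A=∅ | R=[mulR]]
step 2: [C=((3 * 7) * ((λv. -4) -4)) | E=∅ | A=∅ | R=[mulL(9)]]
step 3: [C=(3 * 7) | E=∅ | A=∅ | R=[mulR :: mulL(9)]]
step 4: [C=3 | E=∅ | A=∅ | R=[mulR :: mulR :: mulL(9)]]
step 5: [C=7 | E=∅ | A=∅ | R=[mulL(3) :: mulR :: mulL(9)]]
step 6: [C=((λv. -4) -4) | E=∅ | A=∅ | R=[mulL(21) :: mulL(9)]]
step 7: [C=-4 | E=∅ | A=∅ | R=[app :: mulL(21) :: mulL(9)]]
step 8: [C=(λv. -4) | E=∅ | A=[-4] | R=[mulL(21) :: mulL(9)]]
step 9: [C=-4 | E={v↦-4} | A=∅ | R=[mulL(21) :: mulL(9)]]
→ final value -756

Answer: -756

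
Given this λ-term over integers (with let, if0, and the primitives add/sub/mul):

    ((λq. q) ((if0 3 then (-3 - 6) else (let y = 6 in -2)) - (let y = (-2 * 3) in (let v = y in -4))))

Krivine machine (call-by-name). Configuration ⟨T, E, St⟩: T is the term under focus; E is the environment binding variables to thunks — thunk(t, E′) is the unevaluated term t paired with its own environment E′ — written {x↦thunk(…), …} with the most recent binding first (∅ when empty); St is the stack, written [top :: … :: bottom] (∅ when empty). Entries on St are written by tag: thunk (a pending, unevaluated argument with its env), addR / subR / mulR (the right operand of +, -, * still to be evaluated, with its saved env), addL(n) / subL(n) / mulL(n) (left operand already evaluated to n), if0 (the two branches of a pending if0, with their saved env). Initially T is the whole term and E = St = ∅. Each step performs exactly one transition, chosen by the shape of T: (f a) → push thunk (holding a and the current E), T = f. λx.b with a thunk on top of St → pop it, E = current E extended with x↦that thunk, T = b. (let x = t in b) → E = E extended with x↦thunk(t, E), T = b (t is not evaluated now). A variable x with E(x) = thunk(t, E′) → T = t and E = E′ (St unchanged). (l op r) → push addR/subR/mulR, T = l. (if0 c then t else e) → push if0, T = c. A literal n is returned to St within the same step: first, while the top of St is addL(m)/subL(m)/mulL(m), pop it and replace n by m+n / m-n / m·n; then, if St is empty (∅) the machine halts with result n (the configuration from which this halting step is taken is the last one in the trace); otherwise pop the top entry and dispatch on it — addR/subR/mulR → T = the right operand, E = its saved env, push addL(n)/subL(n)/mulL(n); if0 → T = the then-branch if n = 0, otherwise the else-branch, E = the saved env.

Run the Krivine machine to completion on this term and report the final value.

0. [T=((λq. q) ((if0 3 then (-3 - 6) else (let y = 6 in -2)) - (let y = (-2 * 3) in (let v = y in -4)))) | E=∅ | St=∅]
1. [T=(λq. q) | E=∅ | St=[thunk]]
2. [T=q | E={q↦thunk(((if0 3 then (-3 - 6) else (let y = 6 in -2)) - (let y = (-2 * 3) in (let v = y in -4))), ∅)} | St=∅]
3. [T=((if0 3 then (-3 - 6) else (let y = 6 in -2)) - (let y = (-2 * 3) in (let v = y in -4))) | E=∅ | St=∅]
4. [T=(if0 3 then (-3 - 6) else (let y = 6 in -2)) | E=∅ | St=[subR]]
5. [T=3 | E=∅ | St=[if0 :: subR]]
6. [T=(let y = 6 in -2) | E=∅ | St=[subR]]
7. [T=-2 | E={y↦thunk(6, ∅)} | St=[subR]]
8. [T=(let y = (-2 * 3) in (let v = y in -4)) | E=∅ | St=[subL(-2)]]
9. [T=(let v = y in -4) | E={y↦thunk((-2 * 3), ∅)} | St=[subL(-2)]]
10. [T=-4 | E={v↦thunk(y, {y↦thunk((-2 * 3), ∅)}), y↦thunk((-2 * 3), ∅)} | St=[subL(-2)]]
→ final value 2

Answer: 2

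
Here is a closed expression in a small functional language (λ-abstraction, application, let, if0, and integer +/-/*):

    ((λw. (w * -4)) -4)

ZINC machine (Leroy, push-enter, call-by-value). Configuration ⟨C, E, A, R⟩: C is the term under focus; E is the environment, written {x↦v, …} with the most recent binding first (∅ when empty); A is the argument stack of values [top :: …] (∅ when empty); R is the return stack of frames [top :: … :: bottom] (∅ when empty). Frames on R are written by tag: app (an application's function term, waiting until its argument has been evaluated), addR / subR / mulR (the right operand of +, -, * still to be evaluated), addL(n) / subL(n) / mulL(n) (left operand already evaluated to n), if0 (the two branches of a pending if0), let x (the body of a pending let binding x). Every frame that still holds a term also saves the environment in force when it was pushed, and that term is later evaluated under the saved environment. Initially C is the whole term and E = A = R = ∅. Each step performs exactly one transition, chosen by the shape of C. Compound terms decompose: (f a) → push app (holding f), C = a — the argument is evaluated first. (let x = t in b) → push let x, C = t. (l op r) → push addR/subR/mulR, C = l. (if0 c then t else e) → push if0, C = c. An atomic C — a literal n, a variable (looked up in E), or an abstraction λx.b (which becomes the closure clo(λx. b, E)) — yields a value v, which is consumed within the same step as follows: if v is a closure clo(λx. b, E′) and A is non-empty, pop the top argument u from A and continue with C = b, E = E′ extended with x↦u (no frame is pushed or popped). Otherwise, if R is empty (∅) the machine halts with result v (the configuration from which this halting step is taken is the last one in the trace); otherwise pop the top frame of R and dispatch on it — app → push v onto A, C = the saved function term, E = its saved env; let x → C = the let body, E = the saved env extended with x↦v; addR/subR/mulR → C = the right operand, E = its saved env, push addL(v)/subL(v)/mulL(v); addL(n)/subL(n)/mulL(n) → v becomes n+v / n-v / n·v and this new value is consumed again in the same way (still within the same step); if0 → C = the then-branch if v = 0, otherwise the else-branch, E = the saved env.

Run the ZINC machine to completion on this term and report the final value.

Answer: 16

Machine steps:
step 0: [C=((λw. (w * -4)) -4) | E=∅ | A=∅ | R=∅]
step 1: [C=-4 | E=∅ | A=∅ | R=[app]]
step 2: [C=(λw. (w * -4)) | E=∅ | A=[-4] | R=∅]
step 3: [C=(w * -4) | E={w↦-4} | A=∅ | R=∅]
step 4: [C=w | E={w↦-4} | A=∅ | R=[mulR]]
step 5: [C=-4 | E={w↦-4} | A=∅ | R=[mulL(-4)]]
→ final value 16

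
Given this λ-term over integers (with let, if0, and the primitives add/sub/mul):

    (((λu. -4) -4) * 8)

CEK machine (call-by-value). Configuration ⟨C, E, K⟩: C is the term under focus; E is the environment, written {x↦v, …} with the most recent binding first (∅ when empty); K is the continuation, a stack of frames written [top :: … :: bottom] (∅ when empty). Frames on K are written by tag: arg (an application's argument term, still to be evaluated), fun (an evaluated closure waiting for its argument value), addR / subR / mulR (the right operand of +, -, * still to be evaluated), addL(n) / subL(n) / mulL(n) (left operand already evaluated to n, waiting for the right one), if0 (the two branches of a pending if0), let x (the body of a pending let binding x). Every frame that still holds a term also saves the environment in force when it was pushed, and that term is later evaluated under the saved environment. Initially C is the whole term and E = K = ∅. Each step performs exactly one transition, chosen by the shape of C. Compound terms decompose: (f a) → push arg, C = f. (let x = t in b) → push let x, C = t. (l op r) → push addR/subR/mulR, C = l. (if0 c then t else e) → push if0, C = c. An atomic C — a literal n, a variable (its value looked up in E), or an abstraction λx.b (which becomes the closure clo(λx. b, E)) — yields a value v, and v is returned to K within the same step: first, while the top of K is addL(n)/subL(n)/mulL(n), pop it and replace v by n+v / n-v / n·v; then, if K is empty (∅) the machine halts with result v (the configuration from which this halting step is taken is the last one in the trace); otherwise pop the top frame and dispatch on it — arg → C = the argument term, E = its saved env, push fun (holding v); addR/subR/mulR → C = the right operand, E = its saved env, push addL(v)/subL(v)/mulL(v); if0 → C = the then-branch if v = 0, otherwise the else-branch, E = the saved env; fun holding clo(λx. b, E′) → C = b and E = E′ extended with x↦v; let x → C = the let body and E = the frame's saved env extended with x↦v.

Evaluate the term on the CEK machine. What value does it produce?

Answer: -32

Machine steps:
t=0: ⟨C=(((λu. -4) -4) * 8); E=∅; K=∅⟩
t=1: ⟨C=((λu. -4) -4); E=∅; K=[mulR]⟩
t=2: ⟨C=(λu. -4); E=∅; K=[arg :: mulR]⟩
t=3: ⟨C=-4; E=∅; K=[fun :: mulR]⟩
t=4: ⟨C=-4; E={u↦-4}; K=[mulR]⟩
t=5: ⟨C=8; E=∅; K=[mulL(-4)]⟩
→ final value -32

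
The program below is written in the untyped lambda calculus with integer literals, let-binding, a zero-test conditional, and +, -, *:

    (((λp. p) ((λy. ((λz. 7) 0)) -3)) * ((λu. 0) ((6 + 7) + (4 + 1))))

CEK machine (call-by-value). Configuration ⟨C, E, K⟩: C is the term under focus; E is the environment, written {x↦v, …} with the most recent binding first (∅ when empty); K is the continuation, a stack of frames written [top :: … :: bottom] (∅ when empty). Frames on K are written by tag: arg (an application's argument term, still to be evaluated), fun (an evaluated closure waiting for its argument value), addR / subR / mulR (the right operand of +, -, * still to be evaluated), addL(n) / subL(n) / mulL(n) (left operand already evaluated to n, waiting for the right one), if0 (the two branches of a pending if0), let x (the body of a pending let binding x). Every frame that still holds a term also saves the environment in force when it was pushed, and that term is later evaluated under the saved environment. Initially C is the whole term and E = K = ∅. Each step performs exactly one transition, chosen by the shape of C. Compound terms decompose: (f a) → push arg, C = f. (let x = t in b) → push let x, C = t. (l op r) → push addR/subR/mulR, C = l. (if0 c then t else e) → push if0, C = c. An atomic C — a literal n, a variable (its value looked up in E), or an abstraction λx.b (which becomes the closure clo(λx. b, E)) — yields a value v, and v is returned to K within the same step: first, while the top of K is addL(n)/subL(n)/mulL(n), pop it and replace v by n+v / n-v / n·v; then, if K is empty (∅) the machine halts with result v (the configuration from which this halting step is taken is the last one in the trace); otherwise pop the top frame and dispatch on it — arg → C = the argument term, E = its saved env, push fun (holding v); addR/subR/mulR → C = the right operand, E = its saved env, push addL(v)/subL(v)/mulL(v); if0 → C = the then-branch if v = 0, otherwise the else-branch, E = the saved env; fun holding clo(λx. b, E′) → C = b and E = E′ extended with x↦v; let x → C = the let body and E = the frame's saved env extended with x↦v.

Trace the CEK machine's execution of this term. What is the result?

step 0: [C=(((λp. p) ((λy. ((λz. 7) 0)) -3)) * ((λu. 0) ((6 + 7) + (4 + 1)))) | E=∅ | K=∅]
step 1: [C=((λp. p) ((λy. ((λz. 7) 0)) -3)) | E=∅ | K=[mulR]]
step 2: [C=(λp. p) | E=∅ | K=[arg :: mulR]]
step 3: [C=((λy. ((λz. 7) 0)) -3) | E=∅ | K=[fun :: mulR]]
step 4: [C=(λy. ((λz. 7) 0)) | E=∅ | K=[arg :: fun :: mulR]]
step 5: [C=-3 | E=∅ | K=[fun :: fun :: mulR]]
step 6: [C=((λz. 7) 0) | E={y↦-3} | K=[fun :: mulR]]
step 7: [C=(λz. 7) | E={y↦-3} | K=[arg :: fun :: mulR]]
step 8: [C=0 | E={y↦-3} | K=[fun :: fun :: mulR]]
step 9: [C=7 | E={z↦0, y↦-3} | K=[fun :: mulR]]
step 10: [C=p | E={p↦7} | K=[mulR]]
step 11: [C=((λu. 0) ((6 + 7) + (4 + 1))) | E=∅ | K=[mulL(7)]]
step 12: [C=(λu. 0) | E=∅ | K=[arg :: mulL(7)]]
step 13: [C=((6 + 7) + (4 + 1)) | E=∅ | K=[fun :: mulL(7)]]
step 14: [C=(6 + 7) | E=∅ | K=[addR :: fun :: mulL(7)]]
step 15: [C=6 | E=∅ | K=[addR :: addR :: fun :: mulL(7)]]
step 16: [C=7 | E=∅ | K=[addL(6) :: addR :: fun :: mulL(7)]]
step 17: [C=(4 + 1) | E=∅ | K=[addL(13) :: fun :: mulL(7)]]
step 18: [C=4 | E=∅ | K=[addR :: addL(13) :: fun :: mulL(7)]]
step 19: [C=1 | E=∅ | K=[addL(4) :: addL(13) :: fun :: mulL(7)]]
step 20: [C=0 | E={u↦18} | K=[mulL(7)]]
→ final value 0

Answer: 0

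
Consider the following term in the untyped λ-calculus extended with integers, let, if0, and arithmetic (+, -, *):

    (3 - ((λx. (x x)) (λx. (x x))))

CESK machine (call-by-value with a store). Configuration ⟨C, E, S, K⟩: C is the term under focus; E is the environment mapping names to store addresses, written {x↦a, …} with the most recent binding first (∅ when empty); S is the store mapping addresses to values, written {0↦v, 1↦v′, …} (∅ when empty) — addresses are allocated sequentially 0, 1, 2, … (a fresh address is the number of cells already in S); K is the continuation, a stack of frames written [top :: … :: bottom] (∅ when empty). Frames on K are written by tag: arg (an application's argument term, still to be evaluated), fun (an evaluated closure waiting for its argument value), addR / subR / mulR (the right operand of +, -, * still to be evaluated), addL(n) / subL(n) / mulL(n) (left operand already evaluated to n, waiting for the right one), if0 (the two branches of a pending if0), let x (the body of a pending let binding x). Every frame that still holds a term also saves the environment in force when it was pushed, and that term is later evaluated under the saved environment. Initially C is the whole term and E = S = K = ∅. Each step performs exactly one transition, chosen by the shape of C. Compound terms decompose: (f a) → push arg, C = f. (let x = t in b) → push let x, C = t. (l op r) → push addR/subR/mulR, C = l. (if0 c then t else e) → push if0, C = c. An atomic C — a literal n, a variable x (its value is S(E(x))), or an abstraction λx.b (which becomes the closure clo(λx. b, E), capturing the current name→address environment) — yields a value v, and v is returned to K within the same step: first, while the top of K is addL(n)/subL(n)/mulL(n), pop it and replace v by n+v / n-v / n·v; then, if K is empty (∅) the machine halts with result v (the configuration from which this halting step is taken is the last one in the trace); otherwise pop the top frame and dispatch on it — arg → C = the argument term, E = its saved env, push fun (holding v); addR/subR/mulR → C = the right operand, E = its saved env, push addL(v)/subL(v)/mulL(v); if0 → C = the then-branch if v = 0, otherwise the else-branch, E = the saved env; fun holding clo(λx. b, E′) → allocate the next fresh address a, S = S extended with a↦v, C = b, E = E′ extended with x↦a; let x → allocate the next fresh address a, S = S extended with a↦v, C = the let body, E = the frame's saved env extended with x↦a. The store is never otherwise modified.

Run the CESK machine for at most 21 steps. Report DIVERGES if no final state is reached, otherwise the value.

Answer: DIVERGES (no final state within 21 steps)

Derivation:
[0] <C=(3 - ((λx. (x x)) (λx. (x x)))), E=∅, S=∅, K=∅>
[1] <C=3, E=∅, S=∅, K=[subR]>
[2] <C=((λx. (x x)) (λx. (x x))), E=∅, S=∅, K=[subL(3)]>
[3] <C=(λx. (x x)), E=∅, S=∅, K=[arg :: subL(3)]>
[4] <C=(λx. (x x)), E=∅, S=∅, K=[fun :: subL(3)]>
[5] <C=(x x), E={x↦0}, S={0↦clo(λx. (x x), ∅)}, K=[subL(3)]>
[6] <C=x, E={x↦0}, S={0↦clo(λx. (x x), ∅)}, K=[arg :: subL(3)]>
[7] <C=x, E={x↦0}, S={0↦clo(λx. (x x), ∅)}, K=[fun :: subL(3)]>
[8] <C=(x x), E={x↦1}, S={0↦clo(λx. (x x), ∅), 1↦clo(λx. (x x), ∅)}, K=[subL(3)]>
[9] <C=x, E={x↦1}, S={0↦clo(λx. (x x), ∅), 1↦clo(λx. (x x), ∅)}, K=[arg :: subL(3)]>
[10] <C=x, E={x↦1}, S={0↦clo(λx. (x x), ∅), 1↦clo(λx. (x x), ∅)}, K=[fun :: subL(3)]>
[11] <C=(x x), E={x↦2}, S={0↦clo(λx. (x x), ∅), 1↦clo(λx. (x x), ∅), 2↦clo(λx. (x x), ∅)}, K=[subL(3)]>
[12] <C=x, E={x↦2}, S={0↦clo(λx. (x x), ∅), 1↦clo(λx. (x x), ∅), 2↦clo(λx. (x x), ∅)}, K=[arg :: subL(3)]>
[13] <C=x, E={x↦2}, S={0↦clo(λx. (x x), ∅), 1↦clo(λx. (x x), ∅), 2↦clo(λx. (x x), ∅)}, K=[fun :: subL(3)]>
[14] <C=(x x), E={x↦3}, S={0↦clo(λx. (x x), ∅), 1↦clo(λx. (x x), ∅), 2↦clo(λx. (x x), ∅), 3↦clo(λx. (x x), ∅)}, K=[subL(3)]>
[15] <C=x, E={x↦3}, S={0↦clo(λx. (x x), ∅), 1↦clo(λx. (x x), ∅), 2↦clo(λx. (x x), ∅), 3↦clo(λx. (x x), ∅)}, K=[arg :: subL(3)]>
[16] <C=x, E={x↦3}, S={0↦clo(λx. (x x), ∅), 1↦clo(λx. (x x), ∅), 2↦clo(λx. (x x), ∅), 3↦clo(λx. (x x), ∅)}, K=[fun :: subL(3)]>
[17] <C=(x x), E={x↦4}, S={0↦clo(λx. (x x), ∅), 1↦clo(λx. (x x), ∅), 2↦clo(λx. (x x), ∅), 3↦clo(λx. (x x), ∅), 4↦clo(λx. (x x), ∅)}, K=[subL(3)]>
[18] <C=x, E={x↦4}, S={0↦clo(λx. (x x), ∅), 1↦clo(λx. (x x), ∅), 2↦clo(λx. (x x), ∅), 3↦clo(λx. (x x), ∅), 4↦clo(λx. (x x), ∅)}, K=[arg :: subL(3)]>
[19] <C=x, E={x↦4}, S={0↦clo(λx. (x x), ∅), 1↦clo(λx. (x x), ∅), 2↦clo(λx. (x x), ∅), 3↦clo(λx. (x x), ∅), 4↦clo(λx. (x x), ∅)}, K=[fun :: subL(3)]>
[20] <C=(x x), E={x↦5}, S={0↦clo(λx. (x x), ∅), 1↦clo(λx. (x x), ∅), 2↦clo(λx. (x x), ∅), 3↦clo(λx. (x x), ∅), 4↦clo(λx. (x x), ∅), 5↦clo(λx. (x x), ∅)}, K=[subL(3)]>
[21] <C=x, E={x↦5}, S={0↦clo(λx. (x x), ∅), 1↦clo(λx. (x x), ∅), 2↦clo(λx. (x x), ∅), 3↦clo(λx. (x x), ∅), 4↦clo(λx. (x x), ∅), 5↦clo(λx. (x x), ∅)}, K=[arg :: subL(3)]>
→ 21 transitions taken and the configuration is still not final: no result within 21 steps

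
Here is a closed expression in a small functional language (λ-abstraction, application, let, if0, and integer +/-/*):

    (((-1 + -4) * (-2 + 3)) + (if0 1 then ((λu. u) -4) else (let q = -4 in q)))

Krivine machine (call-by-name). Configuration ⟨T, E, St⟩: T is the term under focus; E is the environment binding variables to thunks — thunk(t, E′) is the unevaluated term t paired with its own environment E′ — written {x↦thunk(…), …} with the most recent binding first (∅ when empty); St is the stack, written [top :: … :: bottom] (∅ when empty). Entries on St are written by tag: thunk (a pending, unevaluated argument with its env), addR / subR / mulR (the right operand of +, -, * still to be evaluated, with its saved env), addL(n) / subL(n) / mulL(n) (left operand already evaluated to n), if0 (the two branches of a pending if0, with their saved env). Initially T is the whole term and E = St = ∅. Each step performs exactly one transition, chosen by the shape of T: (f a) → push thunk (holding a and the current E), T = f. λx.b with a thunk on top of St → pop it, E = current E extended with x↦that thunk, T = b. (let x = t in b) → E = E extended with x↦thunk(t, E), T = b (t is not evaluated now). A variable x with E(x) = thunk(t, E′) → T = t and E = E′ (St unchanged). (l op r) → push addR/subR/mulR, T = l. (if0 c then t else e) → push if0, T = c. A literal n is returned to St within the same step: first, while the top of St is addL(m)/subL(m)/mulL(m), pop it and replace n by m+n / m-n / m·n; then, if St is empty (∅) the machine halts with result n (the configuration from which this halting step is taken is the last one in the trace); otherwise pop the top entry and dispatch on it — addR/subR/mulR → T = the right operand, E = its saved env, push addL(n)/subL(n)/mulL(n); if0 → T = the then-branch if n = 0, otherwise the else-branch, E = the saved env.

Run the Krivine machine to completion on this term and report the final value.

step 0: <T=(((-1 + -4) * (-2 + 3)) + (if0 1 then ((λu. u) -4) else (let q = -4 in q))), E=∅, St=∅>
step 1: <T=((-1 + -4) * (-2 + 3)), E=∅, St=[addR]>
step 2: <T=(-1 + -4), E=∅, St=[mulR :: addR]>
step 3: <T=-1, E=∅, St=[addR :: mulR :: addR]>
step 4: <T=-4, E=∅, St=[addL(-1) :: mulR :: addR]>
step 5: <T=(-2 + 3), E=∅, St=[mulL(-5) :: addR]>
step 6: <T=-2, E=∅, St=[addR :: mulL(-5) :: addR]>
step 7: <T=3, E=∅, St=[addL(-2) :: mulL(-5) :: addR]>
step 8: <T=(if0 1 then ((λu. u) -4) else (let q = -4 in q)), E=∅, St=[addL(-5)]>
step 9: <T=1, E=∅, St=[if0 :: addL(-5)]>
step 10: <T=(let q = -4 in q), E=∅, St=[addL(-5)]>
step 11: <T=q, E={q↦thunk(-4, ∅)}, St=[addL(-5)]>
step 12: <T=-4, E=∅, St=[addL(-5)]>
→ final value -9

Answer: -9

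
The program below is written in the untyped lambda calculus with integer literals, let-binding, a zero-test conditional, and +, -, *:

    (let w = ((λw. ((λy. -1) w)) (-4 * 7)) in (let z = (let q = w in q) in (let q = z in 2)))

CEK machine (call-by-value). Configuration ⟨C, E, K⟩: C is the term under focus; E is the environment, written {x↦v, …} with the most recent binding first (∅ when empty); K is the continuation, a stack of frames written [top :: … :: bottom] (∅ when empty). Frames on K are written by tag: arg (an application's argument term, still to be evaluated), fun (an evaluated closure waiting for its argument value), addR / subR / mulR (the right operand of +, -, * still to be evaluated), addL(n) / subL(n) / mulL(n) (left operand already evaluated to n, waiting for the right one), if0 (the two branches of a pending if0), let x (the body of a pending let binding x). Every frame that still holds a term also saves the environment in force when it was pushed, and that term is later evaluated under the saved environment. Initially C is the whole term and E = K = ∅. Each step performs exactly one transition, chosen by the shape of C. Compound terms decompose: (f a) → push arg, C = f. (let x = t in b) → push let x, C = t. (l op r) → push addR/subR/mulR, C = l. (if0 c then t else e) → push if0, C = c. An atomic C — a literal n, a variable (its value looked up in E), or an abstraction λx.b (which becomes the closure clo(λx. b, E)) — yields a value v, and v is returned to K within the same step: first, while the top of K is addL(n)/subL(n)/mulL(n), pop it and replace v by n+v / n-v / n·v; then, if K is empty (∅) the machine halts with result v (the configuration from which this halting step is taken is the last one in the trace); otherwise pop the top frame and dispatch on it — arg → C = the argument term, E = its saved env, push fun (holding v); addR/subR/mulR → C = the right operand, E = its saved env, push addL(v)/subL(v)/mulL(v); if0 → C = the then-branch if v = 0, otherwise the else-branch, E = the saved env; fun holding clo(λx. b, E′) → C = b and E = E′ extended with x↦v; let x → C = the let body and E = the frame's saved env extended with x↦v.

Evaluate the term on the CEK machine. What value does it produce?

step 0: <C=(let w = ((λw. ((λy. -1) w)) (-4 * 7)) in (let z = (let q = w in q) in (let q = z in 2))), E=∅, K=∅>
step 1: <C=((λw. ((λy. -1) w)) (-4 * 7)), E=∅, K=[let w]>
step 2: <C=(λw. ((λy. -1) w)), E=∅, K=[arg :: let w]>
step 3: <C=(-4 * 7), E=∅, K=[fun :: let w]>
step 4: <C=-4, E=∅, K=[mulR :: fun :: let w]>
step 5: <C=7, E=∅, K=[mulL(-4) :: fun :: let w]>
step 6: <C=((λy. -1) w), E={w↦-28}, K=[let w]>
step 7: <C=(λy. -1), E={w↦-28}, K=[arg :: let w]>
step 8: <C=w, E={w↦-28}, K=[fun :: let w]>
step 9: <C=-1, E={y↦-28, w↦-28}, K=[let w]>
step 10: <C=(let z = (let q = w in q) in (let q = z in 2)), E={w↦-1}, K=∅>
step 11: <C=(let q = w in q), E={w↦-1}, K=[let z]>
step 12: <C=w, E={w↦-1}, K=[let q :: let z]>
step 13: <C=q, E={q↦-1, w↦-1}, K=[let z]>
step 14: <C=(let q = z in 2), E={z↦-1, w↦-1}, K=∅>
step 15: <C=z, E={z↦-1, w↦-1}, K=[let q]>
step 16: <C=2, E={q↦-1, z↦-1, w↦-1}, K=∅>
→ final value 2

Answer: 2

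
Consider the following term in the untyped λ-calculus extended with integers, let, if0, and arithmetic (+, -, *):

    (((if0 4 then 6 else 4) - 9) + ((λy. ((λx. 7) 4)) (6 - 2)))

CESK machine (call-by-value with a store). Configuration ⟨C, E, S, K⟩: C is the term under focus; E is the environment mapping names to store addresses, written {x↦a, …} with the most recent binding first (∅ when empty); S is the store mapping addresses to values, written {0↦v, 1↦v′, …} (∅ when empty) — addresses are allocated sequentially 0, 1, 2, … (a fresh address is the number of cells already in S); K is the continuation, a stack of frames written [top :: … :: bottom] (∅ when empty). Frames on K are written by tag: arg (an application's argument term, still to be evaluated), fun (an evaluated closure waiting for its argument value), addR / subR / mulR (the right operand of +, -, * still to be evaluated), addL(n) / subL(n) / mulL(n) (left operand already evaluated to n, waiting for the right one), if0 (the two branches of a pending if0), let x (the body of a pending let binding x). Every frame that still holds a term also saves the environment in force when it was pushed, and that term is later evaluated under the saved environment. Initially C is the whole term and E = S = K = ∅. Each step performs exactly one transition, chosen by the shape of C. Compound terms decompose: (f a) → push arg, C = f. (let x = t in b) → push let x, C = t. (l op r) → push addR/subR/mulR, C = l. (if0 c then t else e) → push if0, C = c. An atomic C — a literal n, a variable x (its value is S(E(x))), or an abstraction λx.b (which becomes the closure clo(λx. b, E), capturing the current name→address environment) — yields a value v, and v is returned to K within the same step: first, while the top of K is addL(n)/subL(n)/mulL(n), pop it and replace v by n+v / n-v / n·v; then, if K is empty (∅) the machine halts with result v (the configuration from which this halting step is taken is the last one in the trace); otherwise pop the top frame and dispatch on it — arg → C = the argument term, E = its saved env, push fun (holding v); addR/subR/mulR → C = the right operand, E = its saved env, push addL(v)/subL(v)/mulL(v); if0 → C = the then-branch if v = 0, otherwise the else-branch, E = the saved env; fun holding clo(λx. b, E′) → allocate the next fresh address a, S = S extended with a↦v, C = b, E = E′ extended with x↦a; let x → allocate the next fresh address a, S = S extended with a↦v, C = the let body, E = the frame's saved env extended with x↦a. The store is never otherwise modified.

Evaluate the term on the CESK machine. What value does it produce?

Answer: 2

Machine steps:
[0] <C=(((if0 4 then 6 else 4) - 9) + ((λy. ((λx. 7) 4)) (6 - 2))), E=∅, S=∅, K=∅>
[1] <C=((if0 4 then 6 else 4) - 9), E=∅, S=∅, K=[addR]>
[2] <C=(if0 4 then 6 else 4), E=∅, S=∅, K=[subR :: addR]>
[3] <C=4, E=∅, S=∅, K=[if0 :: subR :: addR]>
[4] <C=4, E=∅, S=∅, K=[subR :: addR]>
[5] <C=9, E=∅, S=∅, K=[subL(4) :: addR]>
[6] <C=((λy. ((λx. 7) 4)) (6 - 2)), E=∅, S=∅, K=[addL(-5)]>
[7] <C=(λy. ((λx. 7) 4)), E=∅, S=∅, K=[arg :: addL(-5)]>
[8] <C=(6 - 2), E=∅, S=∅, K=[fun :: addL(-5)]>
[9] <C=6, E=∅, S=∅, K=[subR :: fun :: addL(-5)]>
[10] <C=2, E=∅, S=∅, K=[subL(6) :: fun :: addL(-5)]>
[11] <C=((λx. 7) 4), E={y↦0}, S={0↦4}, K=[addL(-5)]>
[12] <C=(λx. 7), E={y↦0}, S={0↦4}, K=[arg :: addL(-5)]>
[13] <C=4, E={y↦0}, S={0↦4}, K=[fun :: addL(-5)]>
[14] <C=7, E={x↦1, y↦0}, S={0↦4, 1↦4}, K=[addL(-5)]>
→ final value 2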